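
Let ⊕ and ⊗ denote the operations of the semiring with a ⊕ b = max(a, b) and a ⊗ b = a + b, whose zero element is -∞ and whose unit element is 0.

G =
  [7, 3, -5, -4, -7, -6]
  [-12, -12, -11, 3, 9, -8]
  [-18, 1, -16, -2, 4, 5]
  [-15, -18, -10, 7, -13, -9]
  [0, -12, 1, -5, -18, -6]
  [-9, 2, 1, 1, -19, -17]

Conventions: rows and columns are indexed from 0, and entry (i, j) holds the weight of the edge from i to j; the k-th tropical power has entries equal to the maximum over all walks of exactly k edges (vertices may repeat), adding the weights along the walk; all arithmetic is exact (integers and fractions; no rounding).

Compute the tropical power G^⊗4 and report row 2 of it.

G^⊗2:
  [14, 10, 2, 6, 12, 1]
  [9, -3, 10, 10, -3, 3]
  [4, 7, 6, 6, 10, -2]
  [-8, -7, -3, 14, -6, -2]
  [7, 3, -5, 2, 5, 6]
  [-2, 2, -9, 8, 11, 6]
G^⊗3:
  [21, 17, 13, 13, 19, 8]
  [16, 12, 4, 17, 14, 15]
  [11, 7, 11, 13, 16, 11]
  [-1, 0, 4, 21, 2, 5]
  [14, 10, 7, 9, 12, 1]
  [11, 8, 12, 15, 11, 5]
G^⊗4:
  [28, 24, 20, 20, 26, 18]
  [23, 19, 16, 24, 21, 10]
  [18, 14, 17, 20, 16, 16]
  [6, 7, 11, 28, 9, 12]
  [21, 17, 13, 16, 19, 12]
  [18, 14, 12, 22, 17, 17]
Answer: row 2 of G^⊗4 = [18, 14, 17, 20, 16, 16]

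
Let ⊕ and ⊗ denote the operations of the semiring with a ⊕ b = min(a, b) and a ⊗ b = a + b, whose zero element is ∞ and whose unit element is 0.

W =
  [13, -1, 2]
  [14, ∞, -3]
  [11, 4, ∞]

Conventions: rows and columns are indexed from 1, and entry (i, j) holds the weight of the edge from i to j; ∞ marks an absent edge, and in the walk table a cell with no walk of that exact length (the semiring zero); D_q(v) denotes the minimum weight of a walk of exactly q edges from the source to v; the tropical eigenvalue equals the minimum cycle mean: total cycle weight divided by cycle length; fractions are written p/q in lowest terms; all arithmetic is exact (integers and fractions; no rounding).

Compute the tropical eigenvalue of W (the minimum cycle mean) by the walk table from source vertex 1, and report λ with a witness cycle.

q=0: [0, ∞, ∞]
q=1: [13, -1, 2]
q=2: [13, 6, -4]
q=3: [7, 0, 3]
Optimal cycle mean attained by: cycle 2->3->2, total (-3) + 4, length 2.
Answer: λ = 1/2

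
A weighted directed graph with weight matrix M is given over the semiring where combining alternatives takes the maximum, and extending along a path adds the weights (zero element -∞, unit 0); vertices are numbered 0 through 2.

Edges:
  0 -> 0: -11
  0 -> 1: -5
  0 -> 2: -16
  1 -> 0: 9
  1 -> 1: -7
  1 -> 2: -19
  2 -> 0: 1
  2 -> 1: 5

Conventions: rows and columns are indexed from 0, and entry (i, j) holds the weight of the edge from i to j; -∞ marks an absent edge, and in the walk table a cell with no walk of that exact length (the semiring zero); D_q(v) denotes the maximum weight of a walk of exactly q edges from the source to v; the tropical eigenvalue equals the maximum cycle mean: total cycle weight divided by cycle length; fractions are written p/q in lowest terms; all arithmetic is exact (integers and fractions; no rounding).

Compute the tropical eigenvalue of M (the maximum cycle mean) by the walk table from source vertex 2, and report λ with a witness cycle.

q=0: [-∞, -∞, 0]
q=1: [1, 5, -∞]
q=2: [14, -2, -14]
q=3: [7, 9, -2]
Optimal cycle mean attained by: cycle 0->1->0, total (-5) + 9, length 2.
Answer: λ = 2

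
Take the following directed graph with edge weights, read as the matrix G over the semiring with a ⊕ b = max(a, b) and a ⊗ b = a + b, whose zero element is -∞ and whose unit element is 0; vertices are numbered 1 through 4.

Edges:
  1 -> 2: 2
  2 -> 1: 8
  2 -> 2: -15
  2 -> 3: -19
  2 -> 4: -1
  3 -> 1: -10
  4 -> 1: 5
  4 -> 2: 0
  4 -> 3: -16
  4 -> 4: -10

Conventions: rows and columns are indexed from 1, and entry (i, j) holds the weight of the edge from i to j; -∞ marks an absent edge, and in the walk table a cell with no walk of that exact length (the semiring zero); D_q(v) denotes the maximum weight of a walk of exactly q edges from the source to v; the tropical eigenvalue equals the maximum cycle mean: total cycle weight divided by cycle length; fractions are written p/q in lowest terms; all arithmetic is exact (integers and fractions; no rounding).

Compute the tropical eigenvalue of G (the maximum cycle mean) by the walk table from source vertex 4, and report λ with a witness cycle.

q=0: [-∞, -∞, -∞, 0]
q=1: [5, 0, -16, -10]
q=2: [8, 7, -19, -1]
q=3: [15, 10, -12, 6]
q=4: [18, 17, -9, 9]
Optimal cycle mean attained by: cycle 1->2->1, total 2 + 8, length 2.
Answer: λ = 5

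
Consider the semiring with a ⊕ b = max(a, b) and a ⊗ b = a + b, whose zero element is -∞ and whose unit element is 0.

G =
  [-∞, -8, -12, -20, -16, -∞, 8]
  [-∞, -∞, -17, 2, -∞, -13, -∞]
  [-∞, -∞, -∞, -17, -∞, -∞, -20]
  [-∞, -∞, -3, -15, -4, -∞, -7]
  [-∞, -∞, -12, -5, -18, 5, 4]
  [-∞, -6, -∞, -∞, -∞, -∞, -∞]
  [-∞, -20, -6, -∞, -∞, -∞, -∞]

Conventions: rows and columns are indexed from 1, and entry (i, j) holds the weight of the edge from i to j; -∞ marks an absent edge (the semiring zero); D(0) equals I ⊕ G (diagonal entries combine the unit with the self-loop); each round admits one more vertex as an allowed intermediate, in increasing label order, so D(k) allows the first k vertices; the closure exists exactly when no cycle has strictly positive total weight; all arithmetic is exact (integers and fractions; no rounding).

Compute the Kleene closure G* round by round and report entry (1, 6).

D(0):
  [0, -8, -12, -20, -16, -∞, 8]
  [-∞, 0, -17, 2, -∞, -13, -∞]
  [-∞, -∞, 0, -17, -∞, -∞, -20]
  [-∞, -∞, -3, 0, -4, -∞, -7]
  [-∞, -∞, -12, -5, 0, 5, 4]
  [-∞, -6, -∞, -∞, -∞, 0, -∞]
  [-∞, -20, -6, -∞, -∞, -∞, 0]
D(1):
  [0, -8, -12, -20, -16, -∞, 8]
  [-∞, 0, -17, 2, -∞, -13, -∞]
  [-∞, -∞, 0, -17, -∞, -∞, -20]
  [-∞, -∞, -3, 0, -4, -∞, -7]
  [-∞, -∞, -12, -5, 0, 5, 4]
  [-∞, -6, -∞, -∞, -∞, 0, -∞]
  [-∞, -20, -6, -∞, -∞, -∞, 0]
D(2):
  [0, -8, -12, -6, -16, -21, 8]
  [-∞, 0, -17, 2, -∞, -13, -∞]
  [-∞, -∞, 0, -17, -∞, -∞, -20]
  [-∞, -∞, -3, 0, -4, -∞, -7]
  [-∞, -∞, -12, -5, 0, 5, 4]
  [-∞, -6, -23, -4, -∞, 0, -∞]
  [-∞, -20, -6, -18, -∞, -33, 0]
D(3):
  [0, -8, -12, -6, -16, -21, 8]
  [-∞, 0, -17, 2, -∞, -13, -37]
  [-∞, -∞, 0, -17, -∞, -∞, -20]
  [-∞, -∞, -3, 0, -4, -∞, -7]
  [-∞, -∞, -12, -5, 0, 5, 4]
  [-∞, -6, -23, -4, -∞, 0, -43]
  [-∞, -20, -6, -18, -∞, -33, 0]
D(4):
  [0, -8, -9, -6, -10, -21, 8]
  [-∞, 0, -1, 2, -2, -13, -5]
  [-∞, -∞, 0, -17, -21, -∞, -20]
  [-∞, -∞, -3, 0, -4, -∞, -7]
  [-∞, -∞, -8, -5, 0, 5, 4]
  [-∞, -6, -7, -4, -8, 0, -11]
  [-∞, -20, -6, -18, -22, -33, 0]
D(5):
  [0, -8, -9, -6, -10, -5, 8]
  [-∞, 0, -1, 2, -2, 3, 2]
  [-∞, -∞, 0, -17, -21, -16, -17]
  [-∞, -∞, -3, 0, -4, 1, 0]
  [-∞, -∞, -8, -5, 0, 5, 4]
  [-∞, -6, -7, -4, -8, 0, -4]
  [-∞, -20, -6, -18, -22, -17, 0]
D(6):
  [0, -8, -9, -6, -10, -5, 8]
  [-∞, 0, -1, 2, -2, 3, 2]
  [-∞, -22, 0, -17, -21, -16, -17]
  [-∞, -5, -3, 0, -4, 1, 0]
  [-∞, -1, -2, 1, 0, 5, 4]
  [-∞, -6, -7, -4, -8, 0, -4]
  [-∞, -20, -6, -18, -22, -17, 0]
D(7):
  [0, -8, 2, -6, -10, -5, 8]
  [-∞, 0, -1, 2, -2, 3, 2]
  [-∞, -22, 0, -17, -21, -16, -17]
  [-∞, -5, -3, 0, -4, 1, 0]
  [-∞, -1, -2, 1, 0, 5, 4]
  [-∞, -6, -7, -4, -8, 0, -4]
  [-∞, -20, -6, -18, -22, -17, 0]
Answer: G*[1][6] = -5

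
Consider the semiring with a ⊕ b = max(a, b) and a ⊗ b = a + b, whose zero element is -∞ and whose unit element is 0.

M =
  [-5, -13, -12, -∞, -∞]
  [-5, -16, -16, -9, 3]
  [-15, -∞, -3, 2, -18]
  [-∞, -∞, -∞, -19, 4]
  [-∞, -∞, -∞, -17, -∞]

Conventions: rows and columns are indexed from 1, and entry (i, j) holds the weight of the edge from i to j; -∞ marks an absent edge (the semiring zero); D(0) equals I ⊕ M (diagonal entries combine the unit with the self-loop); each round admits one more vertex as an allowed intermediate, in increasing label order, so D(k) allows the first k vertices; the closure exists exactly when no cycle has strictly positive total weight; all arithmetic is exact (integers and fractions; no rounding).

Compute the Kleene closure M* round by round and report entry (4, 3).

D(0):
  [0, -13, -12, -∞, -∞]
  [-5, 0, -16, -9, 3]
  [-15, -∞, 0, 2, -18]
  [-∞, -∞, -∞, 0, 4]
  [-∞, -∞, -∞, -17, 0]
D(1):
  [0, -13, -12, -∞, -∞]
  [-5, 0, -16, -9, 3]
  [-15, -28, 0, 2, -18]
  [-∞, -∞, -∞, 0, 4]
  [-∞, -∞, -∞, -17, 0]
D(2):
  [0, -13, -12, -22, -10]
  [-5, 0, -16, -9, 3]
  [-15, -28, 0, 2, -18]
  [-∞, -∞, -∞, 0, 4]
  [-∞, -∞, -∞, -17, 0]
D(3):
  [0, -13, -12, -10, -10]
  [-5, 0, -16, -9, 3]
  [-15, -28, 0, 2, -18]
  [-∞, -∞, -∞, 0, 4]
  [-∞, -∞, -∞, -17, 0]
D(4):
  [0, -13, -12, -10, -6]
  [-5, 0, -16, -9, 3]
  [-15, -28, 0, 2, 6]
  [-∞, -∞, -∞, 0, 4]
  [-∞, -∞, -∞, -17, 0]
D(5):
  [0, -13, -12, -10, -6]
  [-5, 0, -16, -9, 3]
  [-15, -28, 0, 2, 6]
  [-∞, -∞, -∞, 0, 4]
  [-∞, -∞, -∞, -17, 0]
Answer: M*[4][3] = -∞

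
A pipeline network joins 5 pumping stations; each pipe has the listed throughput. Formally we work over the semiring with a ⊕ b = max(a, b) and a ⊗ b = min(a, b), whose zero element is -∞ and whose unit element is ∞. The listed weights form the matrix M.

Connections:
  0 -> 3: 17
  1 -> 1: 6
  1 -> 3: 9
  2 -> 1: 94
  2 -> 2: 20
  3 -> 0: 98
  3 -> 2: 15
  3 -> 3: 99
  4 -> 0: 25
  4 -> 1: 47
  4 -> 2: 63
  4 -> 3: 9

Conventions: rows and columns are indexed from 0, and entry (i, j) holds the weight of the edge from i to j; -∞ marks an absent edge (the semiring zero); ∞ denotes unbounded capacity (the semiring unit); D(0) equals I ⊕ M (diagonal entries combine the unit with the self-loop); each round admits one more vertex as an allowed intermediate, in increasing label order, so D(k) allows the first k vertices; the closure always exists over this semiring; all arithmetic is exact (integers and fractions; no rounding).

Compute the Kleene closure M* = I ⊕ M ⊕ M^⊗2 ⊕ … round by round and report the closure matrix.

D(0):
  [∞, -∞, -∞, 17, -∞]
  [-∞, ∞, -∞, 9, -∞]
  [-∞, 94, ∞, -∞, -∞]
  [98, -∞, 15, ∞, -∞]
  [25, 47, 63, 9, ∞]
D(1):
  [∞, -∞, -∞, 17, -∞]
  [-∞, ∞, -∞, 9, -∞]
  [-∞, 94, ∞, -∞, -∞]
  [98, -∞, 15, ∞, -∞]
  [25, 47, 63, 17, ∞]
D(2):
  [∞, -∞, -∞, 17, -∞]
  [-∞, ∞, -∞, 9, -∞]
  [-∞, 94, ∞, 9, -∞]
  [98, -∞, 15, ∞, -∞]
  [25, 47, 63, 17, ∞]
D(3):
  [∞, -∞, -∞, 17, -∞]
  [-∞, ∞, -∞, 9, -∞]
  [-∞, 94, ∞, 9, -∞]
  [98, 15, 15, ∞, -∞]
  [25, 63, 63, 17, ∞]
D(4):
  [∞, 15, 15, 17, -∞]
  [9, ∞, 9, 9, -∞]
  [9, 94, ∞, 9, -∞]
  [98, 15, 15, ∞, -∞]
  [25, 63, 63, 17, ∞]
D(5):
  [∞, 15, 15, 17, -∞]
  [9, ∞, 9, 9, -∞]
  [9, 94, ∞, 9, -∞]
  [98, 15, 15, ∞, -∞]
  [25, 63, 63, 17, ∞]
Answer: M* = [[∞, 15, 15, 17, -∞], [9, ∞, 9, 9, -∞], [9, 94, ∞, 9, -∞], [98, 15, 15, ∞, -∞], [25, 63, 63, 17, ∞]]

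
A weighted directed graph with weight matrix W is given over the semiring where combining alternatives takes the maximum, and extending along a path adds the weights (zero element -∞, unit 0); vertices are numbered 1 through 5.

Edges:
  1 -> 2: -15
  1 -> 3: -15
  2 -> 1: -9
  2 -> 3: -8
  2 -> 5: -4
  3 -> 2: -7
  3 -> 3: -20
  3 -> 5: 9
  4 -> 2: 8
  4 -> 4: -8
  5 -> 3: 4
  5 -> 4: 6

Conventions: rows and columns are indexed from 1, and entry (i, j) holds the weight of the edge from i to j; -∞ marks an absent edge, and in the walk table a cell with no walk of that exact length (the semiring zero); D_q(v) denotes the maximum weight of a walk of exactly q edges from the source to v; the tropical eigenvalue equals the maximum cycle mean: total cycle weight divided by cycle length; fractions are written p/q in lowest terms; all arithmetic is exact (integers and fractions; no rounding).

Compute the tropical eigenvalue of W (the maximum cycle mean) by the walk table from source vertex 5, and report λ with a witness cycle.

q=0: [-∞, -∞, -∞, -∞, 0]
q=1: [-∞, -∞, 4, 6, -∞]
q=2: [-∞, 14, -16, -2, 13]
q=3: [5, 6, 17, 19, 10]
q=4: [-3, 27, 14, 16, 26]
q=5: [18, 24, 30, 32, 23]
Optimal cycle mean attained by: cycle 3->5->3, total 9 + 4, length 2.
Answer: λ = 13/2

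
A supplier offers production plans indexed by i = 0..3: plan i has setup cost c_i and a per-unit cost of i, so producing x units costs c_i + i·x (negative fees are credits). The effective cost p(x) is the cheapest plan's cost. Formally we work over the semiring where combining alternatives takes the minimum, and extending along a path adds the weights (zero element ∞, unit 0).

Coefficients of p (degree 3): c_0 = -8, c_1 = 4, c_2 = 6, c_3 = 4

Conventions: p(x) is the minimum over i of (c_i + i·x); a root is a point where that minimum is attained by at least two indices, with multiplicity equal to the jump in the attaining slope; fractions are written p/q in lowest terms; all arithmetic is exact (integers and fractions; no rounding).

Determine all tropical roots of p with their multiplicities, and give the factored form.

hull edge (i=0, c=-8) to (i=3, c=4): slope 4, span 3
Factored form: p(x) = 4 ⊗ (x ⊕ (-4)) ⊗ (x ⊕ (-4)) ⊗ (x ⊕ (-4))
Answer: roots = -4 (mult 3)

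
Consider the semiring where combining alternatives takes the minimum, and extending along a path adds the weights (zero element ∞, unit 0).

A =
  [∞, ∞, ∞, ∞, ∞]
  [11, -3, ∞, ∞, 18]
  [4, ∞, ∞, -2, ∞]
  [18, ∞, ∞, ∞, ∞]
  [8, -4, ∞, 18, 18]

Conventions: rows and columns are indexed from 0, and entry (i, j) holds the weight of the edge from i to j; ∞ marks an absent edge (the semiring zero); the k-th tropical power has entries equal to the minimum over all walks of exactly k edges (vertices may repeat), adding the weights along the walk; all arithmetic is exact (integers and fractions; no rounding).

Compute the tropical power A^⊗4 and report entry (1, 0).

A^⊗2:
  [∞, ∞, ∞, ∞, ∞]
  [8, -6, ∞, 36, 15]
  [16, ∞, ∞, ∞, ∞]
  [∞, ∞, ∞, ∞, ∞]
  [7, -7, ∞, 36, 14]
A^⊗3:
  [∞, ∞, ∞, ∞, ∞]
  [5, -9, ∞, 33, 12]
  [∞, ∞, ∞, ∞, ∞]
  [∞, ∞, ∞, ∞, ∞]
  [4, -10, ∞, 32, 11]
A^⊗4:
  [∞, ∞, ∞, ∞, ∞]
  [2, -12, ∞, 30, 9]
  [∞, ∞, ∞, ∞, ∞]
  [∞, ∞, ∞, ∞, ∞]
  [1, -13, ∞, 29, 8]
Key observation: the optimum is the walk 1->1->1->1->0, with weight (-3) + (-3) + (-3) + 11 = 2.
Optimal value attained by: walk 1->1->1->1->0.
Answer: (A^⊗4)[1][0] = 2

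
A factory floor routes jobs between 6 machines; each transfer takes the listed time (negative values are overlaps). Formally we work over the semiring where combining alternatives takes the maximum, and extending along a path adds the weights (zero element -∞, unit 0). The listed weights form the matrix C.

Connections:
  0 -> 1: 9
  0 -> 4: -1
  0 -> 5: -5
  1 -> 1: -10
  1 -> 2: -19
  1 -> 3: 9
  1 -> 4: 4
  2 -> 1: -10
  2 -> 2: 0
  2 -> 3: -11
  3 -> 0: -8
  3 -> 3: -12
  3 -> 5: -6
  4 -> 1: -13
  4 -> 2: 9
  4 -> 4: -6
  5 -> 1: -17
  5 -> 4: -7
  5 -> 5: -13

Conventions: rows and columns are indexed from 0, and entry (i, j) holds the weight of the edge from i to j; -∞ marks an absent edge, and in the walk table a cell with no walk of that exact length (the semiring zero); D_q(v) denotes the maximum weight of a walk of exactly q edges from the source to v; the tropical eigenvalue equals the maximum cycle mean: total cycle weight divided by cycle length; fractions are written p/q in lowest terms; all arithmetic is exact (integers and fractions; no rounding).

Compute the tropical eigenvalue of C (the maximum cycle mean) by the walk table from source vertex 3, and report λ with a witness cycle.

q=0: [-∞, -∞, -∞, 0, -∞, -∞]
q=1: [-8, -∞, -∞, -12, -∞, -6]
q=2: [-20, 1, -∞, -24, -9, -13]
q=3: [-32, -9, 0, 10, 5, -25]
q=4: [2, -8, 14, 0, -1, 4]
q=5: [-8, 11, 14, 3, 1, -3]
q=6: [-5, 4, 14, 20, 15, -3]
Optimal cycle mean attained by: cycle 0->1->3->0, total 9 + 9 + (-8), length 3.
Answer: λ = 10/3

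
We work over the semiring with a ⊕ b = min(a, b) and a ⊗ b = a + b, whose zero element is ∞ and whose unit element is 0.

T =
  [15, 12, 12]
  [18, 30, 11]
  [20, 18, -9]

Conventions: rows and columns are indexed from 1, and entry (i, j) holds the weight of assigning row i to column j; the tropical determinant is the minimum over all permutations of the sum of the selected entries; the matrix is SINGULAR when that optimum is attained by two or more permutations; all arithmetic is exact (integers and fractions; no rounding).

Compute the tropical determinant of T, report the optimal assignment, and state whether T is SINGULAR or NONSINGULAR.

σ = (1, 2, 3): 15 + 30 + (-9) = 36
σ = (1, 3, 2): 15 + 11 + 18 = 44
σ = (2, 1, 3): 12 + 18 + (-9) = 21
σ = (2, 3, 1): 12 + 11 + 20 = 43
σ = (3, 1, 2): 12 + 18 + 18 = 48
σ = (3, 2, 1): 12 + 30 + 20 = 62
Optimal value attained by: σ = (2, 1, 3).
Answer: det⊕(T) = 21; verdict: NONSINGULAR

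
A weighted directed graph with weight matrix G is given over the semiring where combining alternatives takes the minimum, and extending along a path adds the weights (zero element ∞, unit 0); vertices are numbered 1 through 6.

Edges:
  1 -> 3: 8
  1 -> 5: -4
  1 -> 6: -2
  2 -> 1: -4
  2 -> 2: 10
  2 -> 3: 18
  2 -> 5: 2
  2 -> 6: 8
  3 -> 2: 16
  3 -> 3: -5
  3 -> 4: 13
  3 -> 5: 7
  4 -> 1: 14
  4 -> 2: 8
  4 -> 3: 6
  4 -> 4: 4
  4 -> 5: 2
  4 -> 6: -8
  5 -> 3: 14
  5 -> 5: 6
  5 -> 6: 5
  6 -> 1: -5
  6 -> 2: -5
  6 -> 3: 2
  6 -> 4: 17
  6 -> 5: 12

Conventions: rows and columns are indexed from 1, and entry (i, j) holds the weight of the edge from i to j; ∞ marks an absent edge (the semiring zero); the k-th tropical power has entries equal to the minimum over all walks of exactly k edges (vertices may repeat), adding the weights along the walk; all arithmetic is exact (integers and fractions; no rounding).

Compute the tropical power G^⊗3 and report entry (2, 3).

G^⊗2:
  [-7, -7, 0, 15, 2, 1]
  [3, 3, 4, 25, -8, -6]
  [12, 11, -10, 8, 2, 5]
  [-13, -13, -6, 8, 4, -4]
  [0, 0, 7, 22, 12, 11]
  [-9, 5, -3, 15, -9, -7]
G^⊗3:
  [-11, -4, -5, 13, -11, -9]
  [-11, -11, -4, 11, -2, -3]
  [0, 0, -15, 3, -3, 0]
  [-17, -9, -11, 7, -17, -15]
  [-4, 6, 2, 20, -4, -2]
  [-12, -12, -8, 10, -13, -11]
Key observation: the optimum is the walk 2->1->6->3, with weight (-4) + (-2) + 2 = -4.
Optimal value attained by: walk 2->1->6->3.
Answer: (G^⊗3)[2][3] = -4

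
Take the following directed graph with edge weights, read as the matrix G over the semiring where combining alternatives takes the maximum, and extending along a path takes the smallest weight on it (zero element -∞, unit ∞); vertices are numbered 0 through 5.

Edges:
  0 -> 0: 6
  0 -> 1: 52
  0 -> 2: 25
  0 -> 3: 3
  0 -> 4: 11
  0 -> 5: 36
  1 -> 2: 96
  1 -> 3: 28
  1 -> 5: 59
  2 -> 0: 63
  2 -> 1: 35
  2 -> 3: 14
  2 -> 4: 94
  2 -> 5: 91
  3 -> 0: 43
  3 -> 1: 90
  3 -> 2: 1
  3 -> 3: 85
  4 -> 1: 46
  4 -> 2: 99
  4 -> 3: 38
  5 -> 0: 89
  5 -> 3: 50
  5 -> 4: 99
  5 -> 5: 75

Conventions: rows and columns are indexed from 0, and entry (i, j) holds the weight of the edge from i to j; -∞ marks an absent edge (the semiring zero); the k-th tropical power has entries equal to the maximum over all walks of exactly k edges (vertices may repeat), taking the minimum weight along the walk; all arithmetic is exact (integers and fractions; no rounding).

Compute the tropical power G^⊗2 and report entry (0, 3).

G^⊗2:
  [36, 25, 52, 36, 36, 52]
  [63, 35, 1, 50, 94, 91]
  [89, 52, 94, 50, 91, 75]
  [43, 85, 90, 85, 11, 59]
  [63, 38, 46, 38, 94, 91]
  [75, 52, 99, 50, 75, 75]
Key observation: the optimum is the walk 0->5->3, with weight 36 min 50 = 36.
Optimal value attained by: walk 0->5->3.
Answer: (G^⊗2)[0][3] = 36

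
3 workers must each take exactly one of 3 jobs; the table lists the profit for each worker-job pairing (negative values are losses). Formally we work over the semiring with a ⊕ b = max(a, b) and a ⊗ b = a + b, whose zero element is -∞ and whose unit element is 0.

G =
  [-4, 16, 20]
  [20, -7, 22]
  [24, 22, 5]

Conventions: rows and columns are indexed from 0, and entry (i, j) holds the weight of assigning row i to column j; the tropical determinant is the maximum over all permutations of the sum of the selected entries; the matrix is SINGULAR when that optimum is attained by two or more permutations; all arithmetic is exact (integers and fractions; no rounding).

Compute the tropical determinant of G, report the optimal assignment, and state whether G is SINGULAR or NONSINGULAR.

σ = (0, 1, 2): (-4) + (-7) + 5 = -6
σ = (0, 2, 1): (-4) + 22 + 22 = 40
σ = (1, 0, 2): 16 + 20 + 5 = 41
σ = (1, 2, 0): 16 + 22 + 24 = 62
σ = (2, 0, 1): 20 + 20 + 22 = 62
σ = (2, 1, 0): 20 + (-7) + 24 = 37
Optimal value attained by: σ = (1, 2, 0).
Answer: det⊕(G) = 62; verdict: SINGULAR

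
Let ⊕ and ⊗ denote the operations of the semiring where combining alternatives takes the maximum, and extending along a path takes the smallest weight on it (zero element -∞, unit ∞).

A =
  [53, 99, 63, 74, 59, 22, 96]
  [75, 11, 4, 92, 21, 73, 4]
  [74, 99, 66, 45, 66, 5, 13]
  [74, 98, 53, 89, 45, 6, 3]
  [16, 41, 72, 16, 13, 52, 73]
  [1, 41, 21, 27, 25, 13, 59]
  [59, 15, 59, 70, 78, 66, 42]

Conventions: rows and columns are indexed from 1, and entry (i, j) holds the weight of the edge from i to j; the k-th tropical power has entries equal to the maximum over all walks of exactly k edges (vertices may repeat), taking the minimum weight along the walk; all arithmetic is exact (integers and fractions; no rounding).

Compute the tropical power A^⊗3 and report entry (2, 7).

A^⊗2:
  [75, 74, 63, 92, 78, 73, 59]
  [74, 92, 63, 89, 59, 22, 75]
  [75, 74, 66, 92, 66, 73, 74]
  [75, 89, 63, 92, 59, 73, 74]
  [72, 72, 66, 70, 73, 66, 52]
  [59, 27, 59, 59, 59, 59, 42]
  [70, 70, 72, 70, 59, 52, 73]
A^⊗3:
  [74, 92, 72, 89, 63, 73, 75]
  [75, 89, 63, 92, 75, 73, 74]
  [74, 92, 66, 89, 74, 73, 75]
  [75, 92, 63, 89, 74, 73, 75]
  [72, 72, 72, 72, 66, 72, 73]
  [59, 59, 59, 59, 59, 52, 59]
  [72, 72, 66, 70, 73, 70, 70]
Key observation: the optimum is the walk 2->4->1->7, with weight 92 min 74 min 96 = 74.
Optimal value attained by: walk 2->4->1->7.
Answer: (A^⊗3)[2][7] = 74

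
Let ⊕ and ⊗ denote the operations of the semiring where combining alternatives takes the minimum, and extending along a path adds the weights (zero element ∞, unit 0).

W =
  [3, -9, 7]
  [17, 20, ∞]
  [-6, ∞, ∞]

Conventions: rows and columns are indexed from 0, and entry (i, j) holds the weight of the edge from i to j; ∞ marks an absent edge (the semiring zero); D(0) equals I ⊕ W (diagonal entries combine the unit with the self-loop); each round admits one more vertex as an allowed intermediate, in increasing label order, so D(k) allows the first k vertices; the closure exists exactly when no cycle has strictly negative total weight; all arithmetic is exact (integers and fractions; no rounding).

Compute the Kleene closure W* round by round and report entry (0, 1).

D(0):
  [0, -9, 7]
  [17, 0, ∞]
  [-6, ∞, 0]
D(1):
  [0, -9, 7]
  [17, 0, 24]
  [-6, -15, 0]
D(2):
  [0, -9, 7]
  [17, 0, 24]
  [-6, -15, 0]
D(3):
  [0, -9, 7]
  [17, 0, 24]
  [-6, -15, 0]
Answer: W*[0][1] = -9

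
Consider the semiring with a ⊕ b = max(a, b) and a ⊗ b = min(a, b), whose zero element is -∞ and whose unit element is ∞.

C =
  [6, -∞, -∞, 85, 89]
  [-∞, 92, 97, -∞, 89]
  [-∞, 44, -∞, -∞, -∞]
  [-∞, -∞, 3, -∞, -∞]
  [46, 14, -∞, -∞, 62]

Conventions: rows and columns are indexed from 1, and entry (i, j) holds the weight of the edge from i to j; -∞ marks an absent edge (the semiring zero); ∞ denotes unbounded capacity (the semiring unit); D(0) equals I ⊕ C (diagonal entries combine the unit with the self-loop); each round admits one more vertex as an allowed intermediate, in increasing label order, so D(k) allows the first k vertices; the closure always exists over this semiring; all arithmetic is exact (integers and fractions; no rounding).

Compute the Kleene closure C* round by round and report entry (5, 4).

D(0):
  [∞, -∞, -∞, 85, 89]
  [-∞, ∞, 97, -∞, 89]
  [-∞, 44, ∞, -∞, -∞]
  [-∞, -∞, 3, ∞, -∞]
  [46, 14, -∞, -∞, ∞]
D(1):
  [∞, -∞, -∞, 85, 89]
  [-∞, ∞, 97, -∞, 89]
  [-∞, 44, ∞, -∞, -∞]
  [-∞, -∞, 3, ∞, -∞]
  [46, 14, -∞, 46, ∞]
D(2):
  [∞, -∞, -∞, 85, 89]
  [-∞, ∞, 97, -∞, 89]
  [-∞, 44, ∞, -∞, 44]
  [-∞, -∞, 3, ∞, -∞]
  [46, 14, 14, 46, ∞]
D(3):
  [∞, -∞, -∞, 85, 89]
  [-∞, ∞, 97, -∞, 89]
  [-∞, 44, ∞, -∞, 44]
  [-∞, 3, 3, ∞, 3]
  [46, 14, 14, 46, ∞]
D(4):
  [∞, 3, 3, 85, 89]
  [-∞, ∞, 97, -∞, 89]
  [-∞, 44, ∞, -∞, 44]
  [-∞, 3, 3, ∞, 3]
  [46, 14, 14, 46, ∞]
D(5):
  [∞, 14, 14, 85, 89]
  [46, ∞, 97, 46, 89]
  [44, 44, ∞, 44, 44]
  [3, 3, 3, ∞, 3]
  [46, 14, 14, 46, ∞]
Answer: C*[5][4] = 46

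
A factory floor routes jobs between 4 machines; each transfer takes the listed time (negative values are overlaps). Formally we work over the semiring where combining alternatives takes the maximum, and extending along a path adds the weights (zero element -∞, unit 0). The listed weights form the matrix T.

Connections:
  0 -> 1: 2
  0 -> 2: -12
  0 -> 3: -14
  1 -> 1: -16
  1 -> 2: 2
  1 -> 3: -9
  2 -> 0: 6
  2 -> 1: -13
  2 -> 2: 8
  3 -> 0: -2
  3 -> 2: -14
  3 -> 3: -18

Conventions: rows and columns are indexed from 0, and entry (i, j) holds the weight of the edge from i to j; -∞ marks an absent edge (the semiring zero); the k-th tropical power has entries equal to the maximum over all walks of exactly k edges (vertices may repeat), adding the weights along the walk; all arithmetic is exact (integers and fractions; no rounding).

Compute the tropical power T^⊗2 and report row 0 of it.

T^⊗2:
  [-6, -14, 4, -7]
  [8, -11, 10, -25]
  [14, 8, 16, -8]
  [-8, 0, -6, -16]
Answer: row 0 of T^⊗2 = [-6, -14, 4, -7]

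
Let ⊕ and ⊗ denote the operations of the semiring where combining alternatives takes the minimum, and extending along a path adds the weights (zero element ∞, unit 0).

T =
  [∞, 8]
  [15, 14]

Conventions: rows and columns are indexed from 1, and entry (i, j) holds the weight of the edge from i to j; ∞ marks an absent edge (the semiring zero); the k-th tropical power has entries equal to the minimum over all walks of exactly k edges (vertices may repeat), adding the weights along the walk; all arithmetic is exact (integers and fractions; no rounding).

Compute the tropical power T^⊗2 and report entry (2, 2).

T^⊗2:
  [23, 22]
  [29, 23]
Key observation: the optimum is the walk 2->1->2, with weight 15 + 8 = 23.
Optimal value attained by: walk 2->1->2.
Answer: (T^⊗2)[2][2] = 23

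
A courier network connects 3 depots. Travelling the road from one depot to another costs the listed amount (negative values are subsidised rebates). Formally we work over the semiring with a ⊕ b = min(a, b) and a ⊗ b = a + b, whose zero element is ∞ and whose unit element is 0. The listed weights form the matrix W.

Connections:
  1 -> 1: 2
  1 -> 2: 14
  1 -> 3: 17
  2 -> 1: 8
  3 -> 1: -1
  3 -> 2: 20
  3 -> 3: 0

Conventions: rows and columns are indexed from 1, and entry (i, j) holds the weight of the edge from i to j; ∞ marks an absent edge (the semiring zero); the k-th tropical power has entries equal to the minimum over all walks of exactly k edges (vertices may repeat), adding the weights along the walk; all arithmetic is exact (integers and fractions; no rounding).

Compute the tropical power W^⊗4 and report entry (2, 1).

W^⊗2:
  [4, 16, 17]
  [10, 22, 25]
  [-1, 13, 0]
W^⊗3:
  [6, 18, 17]
  [12, 24, 25]
  [-1, 13, 0]
W^⊗4:
  [8, 20, 17]
  [14, 26, 25]
  [-1, 13, 0]
Key observation: the optimum is the walk 2->1->1->1->1, with weight 8 + 2 + 2 + 2 = 14.
Optimal value attained by: walk 2->1->1->1->1.
Answer: (W^⊗4)[2][1] = 14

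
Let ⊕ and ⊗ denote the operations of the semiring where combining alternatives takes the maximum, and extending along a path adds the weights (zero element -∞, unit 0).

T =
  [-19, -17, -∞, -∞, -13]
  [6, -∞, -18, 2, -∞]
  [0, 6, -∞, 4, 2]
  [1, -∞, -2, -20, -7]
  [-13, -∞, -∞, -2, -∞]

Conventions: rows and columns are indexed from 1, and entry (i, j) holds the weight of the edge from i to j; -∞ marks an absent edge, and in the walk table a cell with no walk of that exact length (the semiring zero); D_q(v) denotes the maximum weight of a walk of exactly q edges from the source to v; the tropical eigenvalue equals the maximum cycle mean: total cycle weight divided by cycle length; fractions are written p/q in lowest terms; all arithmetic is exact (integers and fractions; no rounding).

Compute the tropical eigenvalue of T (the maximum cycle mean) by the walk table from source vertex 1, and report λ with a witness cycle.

q=0: [0, -∞, -∞, -∞, -∞]
q=1: [-19, -17, -∞, -∞, -13]
q=2: [-11, -36, -35, -15, -32]
q=3: [-14, -28, -17, -31, -22]
q=4: [-17, -11, -33, -13, -15]
q=5: [-5, -27, -15, -9, -20]
Optimal cycle mean attained by: cycle 2->4->3->2, total 2 + (-2) + 6, length 3.
Answer: λ = 2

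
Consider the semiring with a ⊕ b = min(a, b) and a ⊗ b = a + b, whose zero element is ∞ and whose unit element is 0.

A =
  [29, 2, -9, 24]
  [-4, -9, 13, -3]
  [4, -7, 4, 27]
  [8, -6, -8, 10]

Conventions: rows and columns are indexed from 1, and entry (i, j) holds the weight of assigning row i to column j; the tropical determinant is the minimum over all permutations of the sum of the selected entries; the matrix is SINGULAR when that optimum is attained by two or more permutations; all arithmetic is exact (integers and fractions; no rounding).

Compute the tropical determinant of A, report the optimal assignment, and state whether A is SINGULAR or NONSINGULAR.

σ = (1, 2, 3, 4): 29 + (-9) + 4 + 10 = 34
σ = (1, 2, 4, 3): 29 + (-9) + 27 + (-8) = 39
σ = (1, 3, 2, 4): 29 + 13 + (-7) + 10 = 45
σ = (1, 3, 4, 2): 29 + 13 + 27 + (-6) = 63
σ = (1, 4, 2, 3): 29 + (-3) + (-7) + (-8) = 11
σ = (1, 4, 3, 2): 29 + (-3) + 4 + (-6) = 24
σ = (2, 1, 3, 4): 2 + (-4) + 4 + 10 = 12
σ = (2, 1, 4, 3): 2 + (-4) + 27 + (-8) = 17
σ = (2, 3, 1, 4): 2 + 13 + 4 + 10 = 29
σ = (2, 3, 4, 1): 2 + 13 + 27 + 8 = 50
σ = (2, 4, 1, 3): 2 + (-3) + 4 + (-8) = -5
σ = (2, 4, 3, 1): 2 + (-3) + 4 + 8 = 11
σ = (3, 1, 2, 4): (-9) + (-4) + (-7) + 10 = -10
σ = (3, 1, 4, 2): (-9) + (-4) + 27 + (-6) = 8
σ = (3, 2, 1, 4): (-9) + (-9) + 4 + 10 = -4
σ = (3, 2, 4, 1): (-9) + (-9) + 27 + 8 = 17
σ = (3, 4, 1, 2): (-9) + (-3) + 4 + (-6) = -14
σ = (3, 4, 2, 1): (-9) + (-3) + (-7) + 8 = -11
σ = (4, 1, 2, 3): 24 + (-4) + (-7) + (-8) = 5
σ = (4, 1, 3, 2): 24 + (-4) + 4 + (-6) = 18
σ = (4, 2, 1, 3): 24 + (-9) + 4 + (-8) = 11
σ = (4, 2, 3, 1): 24 + (-9) + 4 + 8 = 27
σ = (4, 3, 1, 2): 24 + 13 + 4 + (-6) = 35
σ = (4, 3, 2, 1): 24 + 13 + (-7) + 8 = 38
Optimal value attained by: σ = (3, 4, 1, 2).
Answer: det⊕(A) = -14; verdict: NONSINGULAR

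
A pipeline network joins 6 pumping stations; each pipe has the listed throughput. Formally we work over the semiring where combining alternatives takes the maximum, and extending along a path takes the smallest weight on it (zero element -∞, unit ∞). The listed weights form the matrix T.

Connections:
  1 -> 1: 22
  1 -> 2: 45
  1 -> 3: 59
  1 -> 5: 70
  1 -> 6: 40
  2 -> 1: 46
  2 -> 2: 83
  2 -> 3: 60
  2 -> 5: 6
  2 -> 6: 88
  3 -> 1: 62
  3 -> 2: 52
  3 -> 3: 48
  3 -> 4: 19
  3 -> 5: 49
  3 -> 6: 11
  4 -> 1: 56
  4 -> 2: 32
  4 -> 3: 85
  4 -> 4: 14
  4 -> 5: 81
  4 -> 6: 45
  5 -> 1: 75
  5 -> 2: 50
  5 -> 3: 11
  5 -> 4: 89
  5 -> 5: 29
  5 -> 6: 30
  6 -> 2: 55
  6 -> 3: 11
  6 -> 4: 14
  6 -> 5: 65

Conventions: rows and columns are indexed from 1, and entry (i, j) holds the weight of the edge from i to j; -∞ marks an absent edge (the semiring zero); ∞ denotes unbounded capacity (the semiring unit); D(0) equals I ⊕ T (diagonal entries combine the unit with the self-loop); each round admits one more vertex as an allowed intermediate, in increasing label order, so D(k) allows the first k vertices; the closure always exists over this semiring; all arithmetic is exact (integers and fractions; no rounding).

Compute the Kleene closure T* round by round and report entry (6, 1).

D(0):
  [∞, 45, 59, -∞, 70, 40]
  [46, ∞, 60, -∞, 6, 88]
  [62, 52, ∞, 19, 49, 11]
  [56, 32, 85, ∞, 81, 45]
  [75, 50, 11, 89, ∞, 30]
  [-∞, 55, 11, 14, 65, ∞]
D(1):
  [∞, 45, 59, -∞, 70, 40]
  [46, ∞, 60, -∞, 46, 88]
  [62, 52, ∞, 19, 62, 40]
  [56, 45, 85, ∞, 81, 45]
  [75, 50, 59, 89, ∞, 40]
  [-∞, 55, 11, 14, 65, ∞]
D(2):
  [∞, 45, 59, -∞, 70, 45]
  [46, ∞, 60, -∞, 46, 88]
  [62, 52, ∞, 19, 62, 52]
  [56, 45, 85, ∞, 81, 45]
  [75, 50, 59, 89, ∞, 50]
  [46, 55, 55, 14, 65, ∞]
D(3):
  [∞, 52, 59, 19, 70, 52]
  [60, ∞, 60, 19, 60, 88]
  [62, 52, ∞, 19, 62, 52]
  [62, 52, 85, ∞, 81, 52]
  [75, 52, 59, 89, ∞, 52]
  [55, 55, 55, 19, 65, ∞]
D(4):
  [∞, 52, 59, 19, 70, 52]
  [60, ∞, 60, 19, 60, 88]
  [62, 52, ∞, 19, 62, 52]
  [62, 52, 85, ∞, 81, 52]
  [75, 52, 85, 89, ∞, 52]
  [55, 55, 55, 19, 65, ∞]
D(5):
  [∞, 52, 70, 70, 70, 52]
  [60, ∞, 60, 60, 60, 88]
  [62, 52, ∞, 62, 62, 52]
  [75, 52, 85, ∞, 81, 52]
  [75, 52, 85, 89, ∞, 52]
  [65, 55, 65, 65, 65, ∞]
D(6):
  [∞, 52, 70, 70, 70, 52]
  [65, ∞, 65, 65, 65, 88]
  [62, 52, ∞, 62, 62, 52]
  [75, 52, 85, ∞, 81, 52]
  [75, 52, 85, 89, ∞, 52]
  [65, 55, 65, 65, 65, ∞]
Answer: T*[6][1] = 65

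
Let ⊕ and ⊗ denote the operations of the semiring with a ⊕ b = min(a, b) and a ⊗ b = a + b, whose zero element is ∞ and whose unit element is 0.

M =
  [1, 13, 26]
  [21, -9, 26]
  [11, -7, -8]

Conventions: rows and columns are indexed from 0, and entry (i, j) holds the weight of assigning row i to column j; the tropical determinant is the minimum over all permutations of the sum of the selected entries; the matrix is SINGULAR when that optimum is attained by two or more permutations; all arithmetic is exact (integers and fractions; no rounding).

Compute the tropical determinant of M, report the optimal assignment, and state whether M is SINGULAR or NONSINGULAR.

σ = (0, 1, 2): 1 + (-9) + (-8) = -16
σ = (0, 2, 1): 1 + 26 + (-7) = 20
σ = (1, 0, 2): 13 + 21 + (-8) = 26
σ = (1, 2, 0): 13 + 26 + 11 = 50
σ = (2, 0, 1): 26 + 21 + (-7) = 40
σ = (2, 1, 0): 26 + (-9) + 11 = 28
Optimal value attained by: σ = (0, 1, 2).
Answer: det⊕(M) = -16; verdict: NONSINGULAR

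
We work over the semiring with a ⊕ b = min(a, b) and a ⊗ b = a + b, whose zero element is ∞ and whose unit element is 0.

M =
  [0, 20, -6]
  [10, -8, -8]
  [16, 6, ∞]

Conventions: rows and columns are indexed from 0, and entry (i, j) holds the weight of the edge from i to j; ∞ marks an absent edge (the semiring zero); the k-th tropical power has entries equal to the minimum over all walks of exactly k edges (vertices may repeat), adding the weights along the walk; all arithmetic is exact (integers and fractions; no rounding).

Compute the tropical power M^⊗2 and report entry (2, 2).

M^⊗2:
  [0, 0, -6]
  [2, -16, -16]
  [16, -2, -2]
Key observation: the optimum is the walk 2->1->2, with weight 6 + (-8) = -2.
Optimal value attained by: walk 2->1->2.
Answer: (M^⊗2)[2][2] = -2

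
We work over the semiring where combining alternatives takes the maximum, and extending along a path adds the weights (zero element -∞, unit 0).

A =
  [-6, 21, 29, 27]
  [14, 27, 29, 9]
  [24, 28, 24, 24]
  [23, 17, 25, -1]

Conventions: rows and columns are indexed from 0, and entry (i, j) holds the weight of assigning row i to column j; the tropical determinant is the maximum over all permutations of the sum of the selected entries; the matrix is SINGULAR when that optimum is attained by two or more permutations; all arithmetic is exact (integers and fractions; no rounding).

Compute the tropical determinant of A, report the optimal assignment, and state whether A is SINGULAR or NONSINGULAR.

σ = (0, 1, 2, 3): (-6) + 27 + 24 + (-1) = 44
σ = (0, 1, 3, 2): (-6) + 27 + 24 + 25 = 70
σ = (0, 2, 1, 3): (-6) + 29 + 28 + (-1) = 50
σ = (0, 2, 3, 1): (-6) + 29 + 24 + 17 = 64
σ = (0, 3, 1, 2): (-6) + 9 + 28 + 25 = 56
σ = (0, 3, 2, 1): (-6) + 9 + 24 + 17 = 44
σ = (1, 0, 2, 3): 21 + 14 + 24 + (-1) = 58
σ = (1, 0, 3, 2): 21 + 14 + 24 + 25 = 84
σ = (1, 2, 0, 3): 21 + 29 + 24 + (-1) = 73
σ = (1, 2, 3, 0): 21 + 29 + 24 + 23 = 97
σ = (1, 3, 0, 2): 21 + 9 + 24 + 25 = 79
σ = (1, 3, 2, 0): 21 + 9 + 24 + 23 = 77
σ = (2, 0, 1, 3): 29 + 14 + 28 + (-1) = 70
σ = (2, 0, 3, 1): 29 + 14 + 24 + 17 = 84
σ = (2, 1, 0, 3): 29 + 27 + 24 + (-1) = 79
σ = (2, 1, 3, 0): 29 + 27 + 24 + 23 = 103
σ = (2, 3, 0, 1): 29 + 9 + 24 + 17 = 79
σ = (2, 3, 1, 0): 29 + 9 + 28 + 23 = 89
σ = (3, 0, 1, 2): 27 + 14 + 28 + 25 = 94
σ = (3, 0, 2, 1): 27 + 14 + 24 + 17 = 82
σ = (3, 1, 0, 2): 27 + 27 + 24 + 25 = 103
σ = (3, 1, 2, 0): 27 + 27 + 24 + 23 = 101
σ = (3, 2, 0, 1): 27 + 29 + 24 + 17 = 97
σ = (3, 2, 1, 0): 27 + 29 + 28 + 23 = 107
Optimal value attained by: σ = (3, 2, 1, 0).
Answer: det⊕(A) = 107; verdict: NONSINGULAR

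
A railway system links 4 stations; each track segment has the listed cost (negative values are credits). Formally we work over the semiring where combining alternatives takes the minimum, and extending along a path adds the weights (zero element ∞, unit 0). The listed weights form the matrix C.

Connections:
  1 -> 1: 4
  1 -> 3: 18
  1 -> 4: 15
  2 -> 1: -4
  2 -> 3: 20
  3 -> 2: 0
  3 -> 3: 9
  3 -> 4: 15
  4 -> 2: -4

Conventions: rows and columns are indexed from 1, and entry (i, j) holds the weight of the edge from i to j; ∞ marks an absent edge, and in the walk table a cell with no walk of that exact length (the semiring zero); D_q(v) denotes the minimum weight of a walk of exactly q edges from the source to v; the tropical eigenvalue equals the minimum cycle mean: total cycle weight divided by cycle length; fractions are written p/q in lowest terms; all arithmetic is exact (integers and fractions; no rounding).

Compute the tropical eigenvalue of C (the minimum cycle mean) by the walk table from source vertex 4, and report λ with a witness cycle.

q=0: [∞, ∞, ∞, 0]
q=1: [∞, -4, ∞, ∞]
q=2: [-8, ∞, 16, ∞]
q=3: [-4, 16, 10, 7]
q=4: [0, 3, 14, 11]
Optimal cycle mean attained by: cycle 1->4->2->1, total 15 + (-4) + (-4), length 3.
Answer: λ = 7/3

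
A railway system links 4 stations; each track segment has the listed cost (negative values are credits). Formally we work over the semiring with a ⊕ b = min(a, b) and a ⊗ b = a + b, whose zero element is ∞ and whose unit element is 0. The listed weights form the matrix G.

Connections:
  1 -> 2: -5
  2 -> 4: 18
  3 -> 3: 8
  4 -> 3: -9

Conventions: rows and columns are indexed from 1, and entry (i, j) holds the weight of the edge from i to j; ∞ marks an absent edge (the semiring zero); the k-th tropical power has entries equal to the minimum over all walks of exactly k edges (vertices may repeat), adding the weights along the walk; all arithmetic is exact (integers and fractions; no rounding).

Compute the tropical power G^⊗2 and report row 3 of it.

G^⊗2:
  [∞, ∞, ∞, 13]
  [∞, ∞, 9, ∞]
  [∞, ∞, 16, ∞]
  [∞, ∞, -1, ∞]
Answer: row 3 of G^⊗2 = [∞, ∞, 16, ∞]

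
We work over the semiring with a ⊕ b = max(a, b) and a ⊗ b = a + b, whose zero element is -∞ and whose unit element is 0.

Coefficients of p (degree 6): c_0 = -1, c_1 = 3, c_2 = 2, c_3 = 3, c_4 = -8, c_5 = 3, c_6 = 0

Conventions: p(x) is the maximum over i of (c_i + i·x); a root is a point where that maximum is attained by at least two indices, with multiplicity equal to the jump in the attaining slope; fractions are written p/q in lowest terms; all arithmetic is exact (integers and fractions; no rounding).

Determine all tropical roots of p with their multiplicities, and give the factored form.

hull edge (i=0, c=-1) to (i=1, c=3): slope 4, span 1
hull edge (i=1, c=3) to (i=5, c=3): slope 0, span 4
hull edge (i=5, c=3) to (i=6, c=0): slope -3, span 1
Factored form: p(x) = 0 ⊗ (x ⊕ (-4)) ⊗ (x ⊕ 0) ⊗ (x ⊕ 0) ⊗ (x ⊕ 0) ⊗ (x ⊕ 0) ⊗ (x ⊕ 3)
Answer: roots = -4 (mult 1), 0 (mult 4), 3 (mult 1)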